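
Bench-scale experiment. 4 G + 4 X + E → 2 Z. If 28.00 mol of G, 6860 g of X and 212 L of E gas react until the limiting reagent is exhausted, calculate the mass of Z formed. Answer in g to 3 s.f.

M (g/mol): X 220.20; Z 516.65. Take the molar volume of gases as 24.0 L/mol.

7230 g

n(G) = 28.00 mol
n(X) = 6860 / 220.20 = 31.15 mol
n(E) = 212.0 / 24.0 = 8.833 mol
n/ν for G = 28.00/4 = 7.000
n/ν for X = 31.15/4 = 7.788
n/ν for E = 8.833/1 = 8.833
Smallest n/ν is G → limiting reagent.
n(Z) = (2/4) × 28.00 = 14.00 mol
mass = 14.00 × 516.65 = 7233 g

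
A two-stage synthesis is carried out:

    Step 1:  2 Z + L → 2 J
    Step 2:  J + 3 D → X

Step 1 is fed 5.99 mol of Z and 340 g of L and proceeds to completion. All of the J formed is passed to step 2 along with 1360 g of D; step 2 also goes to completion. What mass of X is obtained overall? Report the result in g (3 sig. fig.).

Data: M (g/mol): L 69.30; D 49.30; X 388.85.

2330 g

Step 1:
n(Z) = 5.990 mol
n(L) = 340.0 / 69.30 = 4.906 mol
n/ν → Z: 2.995, L: 4.906; Z is limiting.
n(J) produced = (2/2) × 5.990 = 5.990 mol
Step 2:
n(J) available = 5.990 mol
n(D) = 1360 / 49.30 = 27.59 mol
n/ν → J: 5.990, D: 9.197; J is limiting.
n(X) = (1/1) × 5.990 = 5.990 mol
mass = 5.990 × 388.85 = 2329 g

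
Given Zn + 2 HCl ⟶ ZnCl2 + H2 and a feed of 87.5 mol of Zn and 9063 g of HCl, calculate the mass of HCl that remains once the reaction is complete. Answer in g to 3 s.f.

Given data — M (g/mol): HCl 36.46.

n(Zn) = 87.50 mol
n(HCl) = 9063 / 36.46 = 248.6 mol
n/ν → Zn: 87.50, HCl: 124.3; Zn is limiting.
HCl consumed = (2/1) × 87.50 = 175.0 mol
HCl remaining = 248.6 − 175.0 = 73.60 mol
mass = 73.60 × 36.46 = 2683 g

2680 g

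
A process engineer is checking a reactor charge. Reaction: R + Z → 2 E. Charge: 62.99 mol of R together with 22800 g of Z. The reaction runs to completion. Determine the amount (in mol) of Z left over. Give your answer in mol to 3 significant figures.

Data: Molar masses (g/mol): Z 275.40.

n(R) = 62.99 mol
n(Z) = 22800 / 275.40 = 82.79 mol
n/ν → R: 62.99, Z: 82.79; R is limiting.
Z consumed = (1/1) × 62.99 = 62.99 mol
Z remaining = 82.79 − 62.99 = 19.80 mol

19.8 mol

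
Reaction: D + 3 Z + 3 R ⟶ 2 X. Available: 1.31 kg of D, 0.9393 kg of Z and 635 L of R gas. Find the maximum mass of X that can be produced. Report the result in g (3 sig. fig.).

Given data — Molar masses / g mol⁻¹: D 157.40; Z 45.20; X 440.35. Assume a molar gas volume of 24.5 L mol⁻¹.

n(D) = 1.310×1000 / 157.40 = 8.323 mol
n(Z) = 0.9393×1000 / 45.20 = 20.78 mol
n(R) = 635.0 / 24.5 = 25.92 mol
n/ν for D = 8.323/1 = 8.323
n/ν for Z = 20.78/3 = 6.927
n/ν for R = 25.92/3 = 8.640
Smallest n/ν is Z → limiting reagent.
n(X) = (2/3) × 20.78 = 13.85 mol
mass = 13.85 × 440.35 = 6099 g

6100 g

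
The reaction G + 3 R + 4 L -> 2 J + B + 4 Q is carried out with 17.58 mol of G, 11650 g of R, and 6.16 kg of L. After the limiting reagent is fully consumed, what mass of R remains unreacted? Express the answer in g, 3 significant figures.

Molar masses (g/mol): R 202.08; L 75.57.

n(G) = 17.58 mol
n(R) = 11650 / 202.08 = 57.65 mol
n(L) = 6.160×1000 / 75.57 = 81.51 mol
n/ν for G = 17.58/1 = 17.58
n/ν for R = 57.65/3 = 19.22
n/ν for L = 81.51/4 = 20.38
Smallest n/ν is G → limiting reagent.
R consumed = (3/1) × 17.58 = 52.74 mol
R remaining = 57.65 − 52.74 = 4.910 mol
mass = 4.910 × 202.08 = 992.2 g

992 g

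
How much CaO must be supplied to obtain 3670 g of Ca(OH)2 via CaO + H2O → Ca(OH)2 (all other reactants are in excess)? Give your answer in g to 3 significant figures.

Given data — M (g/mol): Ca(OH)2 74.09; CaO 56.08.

2780 g

n(Ca(OH)2) = 3670 / 74.09 = 49.53 mol
n(CaO) = (1/1) × 49.53 = 49.53 mol
mass = 49.53 × 56.08 = 2778 g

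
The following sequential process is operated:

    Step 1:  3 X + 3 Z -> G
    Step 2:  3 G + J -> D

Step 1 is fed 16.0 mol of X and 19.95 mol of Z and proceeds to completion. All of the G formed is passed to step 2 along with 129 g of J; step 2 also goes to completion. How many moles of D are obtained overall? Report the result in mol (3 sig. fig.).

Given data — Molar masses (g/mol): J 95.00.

Step 1:
n(X) = 16.00 mol
n(Z) = 19.95 mol
n/ν → X: 5.333, Z: 6.650; X is limiting.
n(G) produced = (1/3) × 16.00 = 5.333 mol
Step 2:
n(G) available = 5.333 mol
n(J) = 129.0 / 95.00 = 1.358 mol
n/ν → G: 1.778, J: 1.358; J is limiting.
n(D) = (1/1) × 1.358 = 1.358 mol

1.36 mol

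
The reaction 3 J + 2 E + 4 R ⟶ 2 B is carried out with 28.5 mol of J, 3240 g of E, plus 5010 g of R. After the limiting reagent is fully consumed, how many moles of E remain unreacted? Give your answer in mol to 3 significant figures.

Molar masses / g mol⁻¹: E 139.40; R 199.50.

n(J) = 28.50 mol
n(E) = 3240 / 139.40 = 23.24 mol
n(R) = 5010 / 199.50 = 25.11 mol
n/ν for J = 28.50/3 = 9.500
n/ν for E = 23.24/2 = 11.62
n/ν for R = 25.11/4 = 6.278
Smallest n/ν is R → limiting reagent.
E consumed = (2/4) × 25.11 = 12.56 mol
E remaining = 23.24 − 12.56 = 10.68 mol

10.7 mol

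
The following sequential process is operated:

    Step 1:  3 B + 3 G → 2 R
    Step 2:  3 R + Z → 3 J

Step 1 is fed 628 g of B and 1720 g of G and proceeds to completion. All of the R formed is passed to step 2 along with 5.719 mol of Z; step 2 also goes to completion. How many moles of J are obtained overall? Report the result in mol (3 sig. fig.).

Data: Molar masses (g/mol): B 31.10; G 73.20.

13.5 mol

Step 1:
n(B) = 628.0 / 31.10 = 20.19 mol
n(G) = 1720 / 73.20 = 23.50 mol
n/ν for B = 20.19/3 = 6.730
n/ν for G = 23.50/3 = 7.833
Smallest n/ν is B → limiting reagent.
n(R) produced = (2/3) × 20.19 = 13.46 mol
Step 2:
n(R) available = 13.46 mol
n(Z) = 5.719 mol
n/ν for R = 13.46/3 = 4.487
n/ν for Z = 5.719/1 = 5.719
Smallest n/ν is R → limiting reagent.
n(J) = (3/3) × 13.46 = 13.46 mol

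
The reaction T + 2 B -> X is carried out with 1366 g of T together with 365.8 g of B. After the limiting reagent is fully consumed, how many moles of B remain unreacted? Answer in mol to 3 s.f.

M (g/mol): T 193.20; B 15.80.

9.01 mol

n(T) = 1366 / 193.20 = 7.070 mol
n(B) = 365.8 / 15.80 = 23.15 mol
n/ν → T: 7.070, B: 11.58; T is limiting.
B consumed = (2/1) × 7.070 = 14.14 mol
B remaining = 23.15 − 14.14 = 9.010 mol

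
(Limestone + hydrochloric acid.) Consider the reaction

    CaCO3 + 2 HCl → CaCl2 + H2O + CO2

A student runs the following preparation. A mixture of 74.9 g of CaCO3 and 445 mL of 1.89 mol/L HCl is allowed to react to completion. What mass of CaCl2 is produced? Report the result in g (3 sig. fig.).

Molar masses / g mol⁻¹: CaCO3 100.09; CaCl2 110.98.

n(CaCO3) = 74.90 / 100.09 = 0.7483 mol
n(HCl) = 1.89 × 445.0/1000 = 0.8411 mol
n/ν for CaCO3 = 0.7483/1 = 0.7483
n/ν for HCl = 0.8411/2 = 0.4206
Smallest n/ν is HCl → limiting reagent.
n(CaCl2) = (1/2) × 0.8411 = 0.4206 mol
mass = 0.4206 × 110.98 = 46.68 g

46.7 g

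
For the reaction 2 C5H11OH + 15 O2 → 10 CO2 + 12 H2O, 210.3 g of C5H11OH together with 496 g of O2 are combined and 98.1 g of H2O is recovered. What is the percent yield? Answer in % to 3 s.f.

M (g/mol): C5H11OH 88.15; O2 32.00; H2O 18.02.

n(C5H11OH) = 210.3 / 88.15 = 2.386 mol
n(O2) = 496.0 / 32.00 = 15.50 mol
n/ν → C5H11OH: 1.193, O2: 1.033; O2 is limiting.
theoretical n(H2O) = (12/15) × 15.50 = 12.40 mol → 223.4 g
% yield = 98.1 / 223.4 × 100 = 43.91 %

43.9 %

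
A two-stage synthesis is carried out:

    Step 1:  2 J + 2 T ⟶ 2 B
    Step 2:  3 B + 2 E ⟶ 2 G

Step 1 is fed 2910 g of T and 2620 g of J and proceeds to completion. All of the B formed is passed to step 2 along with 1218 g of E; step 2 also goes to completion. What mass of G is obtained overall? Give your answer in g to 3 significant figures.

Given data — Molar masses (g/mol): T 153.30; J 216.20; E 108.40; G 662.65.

Step 1:
n(T) = 2910 / 153.30 = 18.98 mol
n(J) = 2620 / 216.20 = 12.12 mol
n/ν → T: 9.490, J: 6.060; J is limiting.
n(B) produced = (2/2) × 12.12 = 12.12 mol
Step 2:
n(B) available = 12.12 mol
n(E) = 1218 / 108.40 = 11.24 mol
n/ν → B: 4.040, E: 5.620; B is limiting.
n(G) = (2/3) × 12.12 = 8.080 mol
mass = 8.080 × 662.65 = 5354 g

5350 g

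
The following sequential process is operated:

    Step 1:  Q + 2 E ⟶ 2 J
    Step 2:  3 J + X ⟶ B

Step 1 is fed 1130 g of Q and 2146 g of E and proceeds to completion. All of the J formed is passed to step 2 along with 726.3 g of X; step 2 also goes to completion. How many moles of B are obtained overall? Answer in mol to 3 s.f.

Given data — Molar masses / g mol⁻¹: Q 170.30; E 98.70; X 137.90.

Step 1:
n(Q) = 1130 / 170.30 = 6.635 mol
n(E) = 2146 / 98.70 = 21.74 mol
n/ν for Q = 6.635/1 = 6.635
n/ν for E = 21.74/2 = 10.87
Smallest n/ν is Q → limiting reagent.
n(J) produced = (2/1) × 6.635 = 13.27 mol
Step 2:
n(J) available = 13.27 mol
n(X) = 726.3 / 137.90 = 5.267 mol
n/ν for J = 13.27/3 = 4.423
n/ν for X = 5.267/1 = 5.267
Smallest n/ν is J → limiting reagent.
n(B) = (1/3) × 13.27 = 4.423 mol

4.42 mol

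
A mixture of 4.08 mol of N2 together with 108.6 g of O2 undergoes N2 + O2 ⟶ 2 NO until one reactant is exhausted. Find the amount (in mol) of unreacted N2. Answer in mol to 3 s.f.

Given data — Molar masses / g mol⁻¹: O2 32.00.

n(N2) = 4.080 mol
n(O2) = 108.6 / 32.00 = 3.394 mol
n/ν → N2: 4.080, O2: 3.394; O2 is limiting.
N2 consumed = (1/1) × 3.394 = 3.394 mol
N2 remaining = 4.080 − 3.394 = 0.6860 mol

0.686 mol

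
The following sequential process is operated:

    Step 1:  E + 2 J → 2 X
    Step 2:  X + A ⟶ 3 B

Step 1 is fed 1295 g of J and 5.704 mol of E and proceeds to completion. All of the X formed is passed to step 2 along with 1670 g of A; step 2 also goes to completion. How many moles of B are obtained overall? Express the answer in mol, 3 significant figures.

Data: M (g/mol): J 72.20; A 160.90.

31.1 mol

Step 1:
n(J) = 1295 / 72.20 = 17.94 mol
n(E) = 5.704 mol
n/ν for J = 17.94/2 = 8.970
n/ν for E = 5.704/1 = 5.704
Smallest n/ν is E → limiting reagent.
n(X) produced = (2/1) × 5.704 = 11.41 mol
Step 2:
n(X) available = 11.41 mol
n(A) = 1670 / 160.90 = 10.38 mol
n/ν for X = 11.41/1 = 11.41
n/ν for A = 10.38/1 = 10.38
Smallest n/ν is A → limiting reagent.
n(B) = (3/1) × 10.38 = 31.14 mol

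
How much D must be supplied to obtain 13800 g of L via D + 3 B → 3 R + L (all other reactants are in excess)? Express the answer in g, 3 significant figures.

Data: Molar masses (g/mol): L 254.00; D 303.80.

n(L) = 13800 / 254.00 = 54.33 mol
n(D) = (1/1) × 54.33 = 54.33 mol
mass = 54.33 × 303.80 = 16510 g

16500 g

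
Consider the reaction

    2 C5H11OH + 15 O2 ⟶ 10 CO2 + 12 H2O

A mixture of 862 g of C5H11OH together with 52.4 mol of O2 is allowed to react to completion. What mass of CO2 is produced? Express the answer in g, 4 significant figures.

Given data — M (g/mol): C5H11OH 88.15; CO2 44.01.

1537 g

n(C5H11OH) = 862.0 / 88.15 = 9.779 mol
n(O2) = 52.40 mol
n/ν → C5H11OH: 4.890, O2: 3.493; O2 is limiting.
n(CO2) = (10/15) × 52.40 = 34.93 mol
mass = 34.93 × 44.01 = 1537 g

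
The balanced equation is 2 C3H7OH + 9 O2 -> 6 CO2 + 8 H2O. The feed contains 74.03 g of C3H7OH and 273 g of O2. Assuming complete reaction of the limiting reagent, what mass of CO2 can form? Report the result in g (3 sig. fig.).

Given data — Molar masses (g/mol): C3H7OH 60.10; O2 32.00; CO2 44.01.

n(C3H7OH) = 74.03 / 60.10 = 1.232 mol
n(O2) = 273.0 / 32.00 = 8.531 mol
n/ν for C3H7OH = 1.232/2 = 0.6160
n/ν for O2 = 8.531/9 = 0.9479
Smallest n/ν is C3H7OH → limiting reagent.
n(CO2) = (6/2) × 1.232 = 3.696 mol
mass = 3.696 × 44.01 = 162.7 g

163 g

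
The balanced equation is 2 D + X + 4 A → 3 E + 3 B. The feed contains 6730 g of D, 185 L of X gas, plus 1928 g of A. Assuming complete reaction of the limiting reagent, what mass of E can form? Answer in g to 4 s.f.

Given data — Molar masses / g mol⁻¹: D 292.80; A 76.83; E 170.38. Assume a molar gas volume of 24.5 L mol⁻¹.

n(D) = 6730 / 292.80 = 22.98 mol
n(X) = 185.0 / 24.5 = 7.551 mol
n(A) = 1928 / 76.83 = 25.09 mol
n/ν → D: 11.49, X: 7.551, A: 6.273; A is limiting.
n(E) = (3/4) × 25.09 = 18.82 mol
mass = 18.82 × 170.38 = 3207 g

3207 g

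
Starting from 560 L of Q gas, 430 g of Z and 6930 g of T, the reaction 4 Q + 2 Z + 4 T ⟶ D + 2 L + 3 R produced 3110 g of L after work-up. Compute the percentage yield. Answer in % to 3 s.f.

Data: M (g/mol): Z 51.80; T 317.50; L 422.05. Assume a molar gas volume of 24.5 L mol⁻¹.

88.8 %

n(Q) = 560.0 / 24.5 = 22.86 mol
n(Z) = 430.0 / 51.80 = 8.301 mol
n(T) = 6930 / 317.50 = 21.83 mol
n/ν → Q: 5.715, Z: 4.151, T: 5.458; Z is limiting.
theoretical n(L) = (2/2) × 8.301 = 8.301 mol → 3503 g
% yield = 3110 / 3503 × 100 = 88.78 %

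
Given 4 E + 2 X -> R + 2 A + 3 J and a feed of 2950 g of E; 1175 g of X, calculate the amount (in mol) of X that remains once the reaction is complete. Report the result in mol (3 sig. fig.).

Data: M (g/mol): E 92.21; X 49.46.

7.76 mol

n(E) = 2950 / 92.21 = 31.99 mol
n(X) = 1175 / 49.46 = 23.76 mol
n/ν for E = 31.99/4 = 7.998
n/ν for X = 23.76/2 = 11.88
Smallest n/ν is E → limiting reagent.
X consumed = (2/4) × 31.99 = 16.00 mol
X remaining = 23.76 − 16.00 = 7.760 mol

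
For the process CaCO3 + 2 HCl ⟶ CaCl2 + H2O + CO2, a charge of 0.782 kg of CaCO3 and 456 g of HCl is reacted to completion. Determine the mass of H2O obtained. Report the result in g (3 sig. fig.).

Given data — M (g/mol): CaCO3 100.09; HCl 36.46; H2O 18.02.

n(CaCO3) = 0.7820×1000 / 100.09 = 7.813 mol
n(HCl) = 456.0 / 36.46 = 12.51 mol
n/ν for CaCO3 = 7.813/1 = 7.813
n/ν for HCl = 12.51/2 = 6.255
Smallest n/ν is HCl → limiting reagent.
n(H2O) = (1/2) × 12.51 = 6.255 mol
mass = 6.255 × 18.02 = 112.7 g

113 g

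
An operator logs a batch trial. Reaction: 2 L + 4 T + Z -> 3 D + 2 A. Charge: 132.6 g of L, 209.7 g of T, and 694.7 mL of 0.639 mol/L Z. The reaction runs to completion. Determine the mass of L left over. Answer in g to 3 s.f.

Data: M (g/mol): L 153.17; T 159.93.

32.2 g

n(L) = 132.6 / 153.17 = 0.8657 mol
n(T) = 209.7 / 159.93 = 1.311 mol
n(Z) = 0.639 × 694.7/1000 = 0.4439 mol
n/ν → L: 0.4329, T: 0.3278, Z: 0.4439; T is limiting.
L consumed = (2/4) × 1.311 = 0.6555 mol
L remaining = 0.8657 − 0.6555 = 0.2102 mol
mass = 0.2102 × 153.17 = 32.20 g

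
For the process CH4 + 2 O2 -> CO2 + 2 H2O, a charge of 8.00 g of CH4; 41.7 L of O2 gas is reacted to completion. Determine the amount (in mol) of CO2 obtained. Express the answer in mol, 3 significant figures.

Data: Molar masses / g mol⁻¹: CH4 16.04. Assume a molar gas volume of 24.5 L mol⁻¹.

0.499 mol

n(CH4) = 8.000 / 16.04 = 0.4988 mol
n(O2) = 41.70 / 24.5 = 1.702 mol
n/ν for CH4 = 0.4988/1 = 0.4988
n/ν for O2 = 1.702/2 = 0.8510
Smallest n/ν is CH4 → limiting reagent.
n(CO2) = (1/1) × 0.4988 = 0.4988 mol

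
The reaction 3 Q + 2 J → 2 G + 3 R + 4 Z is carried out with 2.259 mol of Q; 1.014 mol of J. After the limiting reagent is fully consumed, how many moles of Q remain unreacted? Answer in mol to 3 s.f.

n(Q) = 2.259 mol
n(J) = 1.014 mol
n/ν → Q: 0.7530, J: 0.5070; J is limiting.
Q consumed = (3/2) × 1.014 = 1.521 mol
Q remaining = 2.259 − 1.521 = 0.7380 mol

0.738 mol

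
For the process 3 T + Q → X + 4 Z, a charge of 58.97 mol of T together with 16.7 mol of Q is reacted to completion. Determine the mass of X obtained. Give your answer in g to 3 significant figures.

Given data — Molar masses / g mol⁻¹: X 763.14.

n(T) = 58.97 mol
n(Q) = 16.70 mol
n/ν → T: 19.66, Q: 16.70; Q is limiting.
n(X) = (1/1) × 16.70 = 16.70 mol
mass = 16.70 × 763.14 = 12740 g

12700 g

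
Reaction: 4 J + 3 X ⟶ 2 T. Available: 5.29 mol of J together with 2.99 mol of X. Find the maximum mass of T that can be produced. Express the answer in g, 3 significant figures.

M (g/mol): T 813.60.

n(J) = 5.290 mol
n(X) = 2.990 mol
n/ν for J = 5.290/4 = 1.323
n/ν for X = 2.990/3 = 0.9967
Smallest n/ν is X → limiting reagent.
n(T) = (2/3) × 2.990 = 1.993 mol
mass = 1.993 × 813.60 = 1622 g

1620 g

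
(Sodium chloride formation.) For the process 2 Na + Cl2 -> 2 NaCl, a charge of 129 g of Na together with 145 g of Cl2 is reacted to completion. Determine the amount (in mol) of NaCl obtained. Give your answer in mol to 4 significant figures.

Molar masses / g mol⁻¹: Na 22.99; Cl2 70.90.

4.090 mol

n(Na) = 129.0 / 22.99 = 5.611 mol
n(Cl2) = 145.0 / 70.90 = 2.045 mol
n/ν for Na = 5.611/2 = 2.806
n/ν for Cl2 = 2.045/1 = 2.045
Smallest n/ν is Cl2 → limiting reagent.
n(NaCl) = (2/1) × 2.045 = 4.090 mol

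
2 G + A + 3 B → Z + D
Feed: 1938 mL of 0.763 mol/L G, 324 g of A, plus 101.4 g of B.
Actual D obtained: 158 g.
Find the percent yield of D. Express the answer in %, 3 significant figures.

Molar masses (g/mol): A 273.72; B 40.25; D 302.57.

n(G) = 0.763 × 1938/1000 = 1.479 mol
n(A) = 324.0 / 273.72 = 1.184 mol
n(B) = 101.4 / 40.25 = 2.519 mol
n/ν for G = 1.479/2 = 0.7395
n/ν for A = 1.184/1 = 1.184
n/ν for B = 2.519/3 = 0.8397
Smallest n/ν is G → limiting reagent.
theoretical n(D) = (1/2) × 1.479 = 0.7395 mol → 223.8 g
% yield = 158 / 223.8 × 100 = 70.60 %

70.6 %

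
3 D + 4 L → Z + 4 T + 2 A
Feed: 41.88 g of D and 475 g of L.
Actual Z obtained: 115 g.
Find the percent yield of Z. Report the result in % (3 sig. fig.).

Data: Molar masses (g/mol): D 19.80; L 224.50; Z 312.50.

n(D) = 41.88 / 19.80 = 2.115 mol
n(L) = 475.0 / 224.50 = 2.116 mol
n/ν for D = 2.115/3 = 0.7050
n/ν for L = 2.116/4 = 0.5290
Smallest n/ν is L → limiting reagent.
theoretical n(Z) = (1/4) × 2.116 = 0.5290 mol → 165.3 g
% yield = 115 / 165.3 × 100 = 69.57 %

69.6 %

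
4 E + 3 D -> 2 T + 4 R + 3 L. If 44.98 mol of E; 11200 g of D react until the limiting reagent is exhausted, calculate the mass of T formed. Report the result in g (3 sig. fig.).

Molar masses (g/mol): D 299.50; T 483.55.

n(E) = 44.98 mol
n(D) = 11200 / 299.50 = 37.40 mol
n/ν → E: 11.25, D: 12.47; E is limiting.
n(T) = (2/4) × 44.98 = 22.49 mol
mass = 22.49 × 483.55 = 10880 g

10900 g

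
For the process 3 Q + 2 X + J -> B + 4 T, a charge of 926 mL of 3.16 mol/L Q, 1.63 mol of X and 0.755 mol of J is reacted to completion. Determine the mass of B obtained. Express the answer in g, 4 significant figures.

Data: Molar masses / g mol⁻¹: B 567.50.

428.5 g

n(Q) = 3.16 × 926.0/1000 = 2.926 mol
n(X) = 1.630 mol
n(J) = 0.7550 mol
n/ν → Q: 0.9753, X: 0.8150, J: 0.7550; J is limiting.
n(B) = (1/1) × 0.7550 = 0.7550 mol
mass = 0.7550 × 567.50 = 428.5 g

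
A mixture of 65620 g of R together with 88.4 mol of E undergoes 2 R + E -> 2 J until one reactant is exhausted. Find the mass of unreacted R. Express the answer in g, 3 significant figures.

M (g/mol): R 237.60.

23600 g

n(R) = 65620 / 237.60 = 276.2 mol
n(E) = 88.40 mol
n/ν for R = 276.2/2 = 138.1
n/ν for E = 88.40/1 = 88.40
Smallest n/ν is E → limiting reagent.
R consumed = (2/1) × 88.40 = 176.8 mol
R remaining = 276.2 − 176.8 = 99.40 mol
mass = 99.40 × 237.60 = 23620 g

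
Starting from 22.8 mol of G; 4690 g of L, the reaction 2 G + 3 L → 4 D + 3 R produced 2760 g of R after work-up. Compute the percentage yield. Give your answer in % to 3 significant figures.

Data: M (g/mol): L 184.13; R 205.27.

n(G) = 22.80 mol
n(L) = 4690 / 184.13 = 25.47 mol
n/ν for G = 22.80/2 = 11.40
n/ν for L = 25.47/3 = 8.490
Smallest n/ν is L → limiting reagent.
theoretical n(R) = (3/3) × 25.47 = 25.47 mol → 5228 g
% yield = 2760 / 5228 × 100 = 52.79 %

52.8 %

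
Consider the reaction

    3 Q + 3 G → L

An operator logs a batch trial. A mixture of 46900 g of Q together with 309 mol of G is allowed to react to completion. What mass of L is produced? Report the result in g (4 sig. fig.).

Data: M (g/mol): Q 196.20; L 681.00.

54260 g

n(Q) = 46900 / 196.20 = 239.0 mol
n(G) = 309.0 mol
n/ν for Q = 239.0/3 = 79.67
n/ν for G = 309.0/3 = 103.0
Smallest n/ν is Q → limiting reagent.
n(L) = (1/3) × 239.0 = 79.67 mol
mass = 79.67 × 681.00 = 54260 g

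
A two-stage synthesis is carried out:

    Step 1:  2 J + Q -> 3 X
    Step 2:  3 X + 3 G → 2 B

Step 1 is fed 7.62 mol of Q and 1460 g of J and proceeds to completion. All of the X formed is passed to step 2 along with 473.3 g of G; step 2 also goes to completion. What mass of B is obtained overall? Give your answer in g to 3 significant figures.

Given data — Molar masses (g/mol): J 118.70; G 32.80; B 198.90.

1910 g

Step 1:
n(Q) = 7.620 mol
n(J) = 1460 / 118.70 = 12.30 mol
n/ν → Q: 7.620, J: 6.150; J is limiting.
n(X) produced = (3/2) × 12.30 = 18.45 mol
Step 2:
n(X) available = 18.45 mol
n(G) = 473.3 / 32.80 = 14.43 mol
n/ν → X: 6.150, G: 4.810; G is limiting.
n(B) = (2/3) × 14.43 = 9.620 mol
mass = 9.620 × 198.90 = 1913 g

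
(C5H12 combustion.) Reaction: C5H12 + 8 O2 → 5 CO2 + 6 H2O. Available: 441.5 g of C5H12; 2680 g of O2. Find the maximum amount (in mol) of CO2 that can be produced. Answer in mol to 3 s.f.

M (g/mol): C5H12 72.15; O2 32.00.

n(C5H12) = 441.5 / 72.15 = 6.119 mol
n(O2) = 2680 / 32.00 = 83.75 mol
n/ν for C5H12 = 6.119/1 = 6.119
n/ν for O2 = 83.75/8 = 10.47
Smallest n/ν is C5H12 → limiting reagent.
n(CO2) = (5/1) × 6.119 = 30.60 mol

30.6 mol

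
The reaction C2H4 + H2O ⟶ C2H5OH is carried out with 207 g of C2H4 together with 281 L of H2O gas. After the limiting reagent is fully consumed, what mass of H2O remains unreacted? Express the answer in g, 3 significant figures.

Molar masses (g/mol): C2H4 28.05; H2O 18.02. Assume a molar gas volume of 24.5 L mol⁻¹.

n(C2H4) = 207.0 / 28.05 = 7.380 mol
n(H2O) = 281.0 / 24.5 = 11.47 mol
n/ν → C2H4: 7.380, H2O: 11.47; C2H4 is limiting.
H2O consumed = (1/1) × 7.380 = 7.380 mol
H2O remaining = 11.47 − 7.380 = 4.090 mol
mass = 4.090 × 18.02 = 73.70 g

73.7 g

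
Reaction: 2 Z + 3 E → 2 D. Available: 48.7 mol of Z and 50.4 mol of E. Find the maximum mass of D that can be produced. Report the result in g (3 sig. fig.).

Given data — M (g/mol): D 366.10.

n(Z) = 48.70 mol
n(E) = 50.40 mol
n/ν → Z: 24.35, E: 16.80; E is limiting.
n(D) = (2/3) × 50.40 = 33.60 mol
mass = 33.60 × 366.10 = 12300 g

12300 g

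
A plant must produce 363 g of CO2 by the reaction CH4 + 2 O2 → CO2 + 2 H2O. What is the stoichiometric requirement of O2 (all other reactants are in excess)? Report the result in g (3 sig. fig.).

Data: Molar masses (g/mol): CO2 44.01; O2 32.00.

528 g

n(CO2) = 363 / 44.01 = 8.248 mol
n(O2) = (2/1) × 8.248 = 16.50 mol
mass = 16.50 × 32.00 = 528.0 g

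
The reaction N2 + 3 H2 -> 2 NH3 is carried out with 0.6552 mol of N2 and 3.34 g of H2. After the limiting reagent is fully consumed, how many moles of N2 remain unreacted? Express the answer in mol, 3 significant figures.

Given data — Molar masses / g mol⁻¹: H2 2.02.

n(N2) = 0.6552 mol
n(H2) = 3.340 / 2.02 = 1.653 mol
n/ν → N2: 0.6552, H2: 0.5510; H2 is limiting.
N2 consumed = (1/3) × 1.653 = 0.5510 mol
N2 remaining = 0.6552 − 0.5510 = 0.1042 mol

0.104 mol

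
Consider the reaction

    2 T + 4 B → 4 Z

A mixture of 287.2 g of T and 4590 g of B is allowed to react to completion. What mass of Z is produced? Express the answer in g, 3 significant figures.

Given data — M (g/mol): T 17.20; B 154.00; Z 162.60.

4850 g

n(T) = 287.2 / 17.20 = 16.70 mol
n(B) = 4590 / 154.00 = 29.81 mol
n/ν → T: 8.350, B: 7.453; B is limiting.
n(Z) = (4/4) × 29.81 = 29.81 mol
mass = 29.81 × 162.60 = 4847 g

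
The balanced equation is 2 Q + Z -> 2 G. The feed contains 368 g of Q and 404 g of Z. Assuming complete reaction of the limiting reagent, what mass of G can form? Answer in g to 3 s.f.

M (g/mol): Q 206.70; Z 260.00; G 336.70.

599 g

n(Q) = 368.0 / 206.70 = 1.780 mol
n(Z) = 404.0 / 260.00 = 1.554 mol
n/ν for Q = 1.780/2 = 0.8900
n/ν for Z = 1.554/1 = 1.554
Smallest n/ν is Q → limiting reagent.
n(G) = (2/2) × 1.780 = 1.780 mol
mass = 1.780 × 336.70 = 599.3 g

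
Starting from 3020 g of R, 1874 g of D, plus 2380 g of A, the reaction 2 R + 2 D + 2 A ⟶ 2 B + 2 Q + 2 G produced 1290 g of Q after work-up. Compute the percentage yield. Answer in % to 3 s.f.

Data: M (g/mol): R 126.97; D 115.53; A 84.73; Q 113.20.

n(R) = 3020 / 126.97 = 23.79 mol
n(D) = 1874 / 115.53 = 16.22 mol
n(A) = 2380 / 84.73 = 28.09 mol
n/ν → R: 11.90, D: 8.110, A: 14.05; D is limiting.
theoretical n(Q) = (2/2) × 16.22 = 16.22 mol → 1836 g
% yield = 1290 / 1836 × 100 = 70.26 %

70.3 %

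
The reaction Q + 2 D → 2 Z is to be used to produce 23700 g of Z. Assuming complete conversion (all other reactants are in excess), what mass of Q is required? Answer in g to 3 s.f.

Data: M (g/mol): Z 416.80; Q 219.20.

n(Z) = 23700 / 416.80 = 56.86 mol
n(Q) = (1/2) × 56.86 = 28.43 mol
mass = 28.43 × 219.20 = 6232 g

6230 g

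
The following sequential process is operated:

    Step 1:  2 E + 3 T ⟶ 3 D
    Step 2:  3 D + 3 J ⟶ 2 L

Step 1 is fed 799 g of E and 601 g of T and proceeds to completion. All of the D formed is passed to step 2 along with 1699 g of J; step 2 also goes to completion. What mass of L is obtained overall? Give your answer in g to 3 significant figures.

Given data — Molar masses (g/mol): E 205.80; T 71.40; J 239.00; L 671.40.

2610 g

Step 1:
n(E) = 799.0 / 205.80 = 3.882 mol
n(T) = 601.0 / 71.40 = 8.417 mol
n/ν → E: 1.941, T: 2.806; E is limiting.
n(D) produced = (3/2) × 3.882 = 5.823 mol
Step 2:
n(D) available = 5.823 mol
n(J) = 1699 / 239.00 = 7.109 mol
n/ν → D: 1.941, J: 2.370; D is limiting.
n(L) = (2/3) × 5.823 = 3.882 mol
mass = 3.882 × 671.40 = 2606 g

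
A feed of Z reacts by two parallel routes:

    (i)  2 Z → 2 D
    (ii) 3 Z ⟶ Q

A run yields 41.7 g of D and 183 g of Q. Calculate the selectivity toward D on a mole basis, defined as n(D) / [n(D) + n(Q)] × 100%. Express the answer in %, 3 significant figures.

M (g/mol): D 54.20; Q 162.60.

40.6 %

n(D) = 41.7 / 54.20 = 0.7694 mol
n(Q) = 183 / 162.60 = 1.125 mol
selectivity = 0.7694/(0.7694+1.125) × 100 = 40.61 %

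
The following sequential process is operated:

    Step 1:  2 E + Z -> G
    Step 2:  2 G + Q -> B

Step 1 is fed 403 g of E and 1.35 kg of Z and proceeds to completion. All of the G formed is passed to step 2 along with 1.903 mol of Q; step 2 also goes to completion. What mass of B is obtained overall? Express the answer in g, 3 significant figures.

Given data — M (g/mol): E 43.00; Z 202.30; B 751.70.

Step 1:
n(E) = 403.0 / 43.00 = 9.372 mol
n(Z) = 1.350×1000 / 202.30 = 6.673 mol
n/ν for E = 9.372/2 = 4.686
n/ν for Z = 6.673/1 = 6.673
Smallest n/ν is E → limiting reagent.
n(G) produced = (1/2) × 9.372 = 4.686 mol
Step 2:
n(G) available = 4.686 mol
n(Q) = 1.903 mol
n/ν for G = 4.686/2 = 2.343
n/ν for Q = 1.903/1 = 1.903
Smallest n/ν is Q → limiting reagent.
n(B) = (1/1) × 1.903 = 1.903 mol
mass = 1.903 × 751.70 = 1430 g

1430 g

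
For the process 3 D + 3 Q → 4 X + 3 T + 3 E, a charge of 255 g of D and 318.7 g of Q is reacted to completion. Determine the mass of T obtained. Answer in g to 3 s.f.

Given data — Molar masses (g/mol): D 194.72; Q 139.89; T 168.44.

221 g

n(D) = 255.0 / 194.72 = 1.310 mol
n(Q) = 318.7 / 139.89 = 2.278 mol
n/ν → D: 0.4367, Q: 0.7593; D is limiting.
n(T) = (3/3) × 1.310 = 1.310 mol
mass = 1.310 × 168.44 = 220.7 g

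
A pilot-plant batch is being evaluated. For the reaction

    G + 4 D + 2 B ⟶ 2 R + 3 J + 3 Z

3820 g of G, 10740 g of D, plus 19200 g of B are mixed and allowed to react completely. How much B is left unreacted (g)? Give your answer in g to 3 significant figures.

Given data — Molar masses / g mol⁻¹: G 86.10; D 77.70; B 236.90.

2830 g

n(G) = 3820 / 86.10 = 44.37 mol
n(D) = 10740 / 77.70 = 138.2 mol
n(B) = 19200 / 236.90 = 81.05 mol
n/ν for G = 44.37/1 = 44.37
n/ν for D = 138.2/4 = 34.55
n/ν for B = 81.05/2 = 40.53
Smallest n/ν is D → limiting reagent.
B consumed = (2/4) × 138.2 = 69.10 mol
B remaining = 81.05 − 69.10 = 11.95 mol
mass = 11.95 × 236.90 = 2831 g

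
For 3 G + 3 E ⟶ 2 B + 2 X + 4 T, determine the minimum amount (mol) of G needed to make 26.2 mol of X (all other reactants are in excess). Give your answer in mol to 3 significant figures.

n(X) = 26.20 mol
n(G) = (3/2) × 26.20 = 39.30 mol

39.3 mol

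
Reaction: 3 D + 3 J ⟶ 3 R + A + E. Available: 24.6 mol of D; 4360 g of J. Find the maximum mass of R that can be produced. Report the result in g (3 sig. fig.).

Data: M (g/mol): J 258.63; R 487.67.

8220 g

n(D) = 24.60 mol
n(J) = 4360 / 258.63 = 16.86 mol
n/ν for D = 24.60/3 = 8.200
n/ν for J = 16.86/3 = 5.620
Smallest n/ν is J → limiting reagent.
n(R) = (3/3) × 16.86 = 16.86 mol
mass = 16.86 × 487.67 = 8222 g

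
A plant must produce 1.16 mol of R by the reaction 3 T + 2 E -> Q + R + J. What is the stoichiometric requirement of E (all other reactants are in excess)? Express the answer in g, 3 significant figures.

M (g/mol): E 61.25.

142 g

n(R) = 1.160 mol
n(E) = (2/1) × 1.160 = 2.320 mol
mass = 2.320 × 61.25 = 142.1 g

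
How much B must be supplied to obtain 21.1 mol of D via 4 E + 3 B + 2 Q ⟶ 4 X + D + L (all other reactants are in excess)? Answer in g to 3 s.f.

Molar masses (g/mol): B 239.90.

n(D) = 21.10 mol
n(B) = (3/1) × 21.10 = 63.30 mol
mass = 63.30 × 239.90 = 15190 g

15200 g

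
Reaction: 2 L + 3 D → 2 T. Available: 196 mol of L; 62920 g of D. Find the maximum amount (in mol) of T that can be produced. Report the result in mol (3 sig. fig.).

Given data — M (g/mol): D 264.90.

n(L) = 196.0 mol
n(D) = 62920 / 264.90 = 237.5 mol
n/ν → L: 98.00, D: 79.17; D is limiting.
n(T) = (2/3) × 237.5 = 158.3 mol

158 mol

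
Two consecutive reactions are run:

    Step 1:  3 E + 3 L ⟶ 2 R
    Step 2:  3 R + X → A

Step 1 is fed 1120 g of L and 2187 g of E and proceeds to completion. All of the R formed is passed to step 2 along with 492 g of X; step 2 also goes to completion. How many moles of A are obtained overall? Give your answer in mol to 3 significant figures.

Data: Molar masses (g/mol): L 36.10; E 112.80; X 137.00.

3.59 mol

Step 1:
n(L) = 1120 / 36.10 = 31.02 mol
n(E) = 2187 / 112.80 = 19.39 mol
n/ν for L = 31.02/3 = 10.34
n/ν for E = 19.39/3 = 6.463
Smallest n/ν is E → limiting reagent.
n(R) produced = (2/3) × 19.39 = 12.93 mol
Step 2:
n(R) available = 12.93 mol
n(X) = 492.0 / 137.00 = 3.591 mol
n/ν for R = 12.93/3 = 4.310
n/ν for X = 3.591/1 = 3.591
Smallest n/ν is X → limiting reagent.
n(A) = (1/1) × 3.591 = 3.591 mol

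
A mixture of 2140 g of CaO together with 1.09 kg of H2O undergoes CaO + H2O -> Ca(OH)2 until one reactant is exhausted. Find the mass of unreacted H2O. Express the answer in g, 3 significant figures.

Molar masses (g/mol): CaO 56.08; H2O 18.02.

n(CaO) = 2140 / 56.08 = 38.16 mol
n(H2O) = 1.090×1000 / 18.02 = 60.49 mol
n/ν for CaO = 38.16/1 = 38.16
n/ν for H2O = 60.49/1 = 60.49
Smallest n/ν is CaO → limiting reagent.
H2O consumed = (1/1) × 38.16 = 38.16 mol
H2O remaining = 60.49 − 38.16 = 22.33 mol
mass = 22.33 × 18.02 = 402.4 g

402 g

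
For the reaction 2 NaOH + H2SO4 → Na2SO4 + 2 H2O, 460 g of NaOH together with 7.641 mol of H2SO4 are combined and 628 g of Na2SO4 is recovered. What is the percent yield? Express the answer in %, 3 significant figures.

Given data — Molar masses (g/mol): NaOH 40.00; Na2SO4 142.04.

76.9 %

n(NaOH) = 460.0 / 40.00 = 11.50 mol
n(H2SO4) = 7.641 mol
n/ν for NaOH = 11.50/2 = 5.750
n/ν for H2SO4 = 7.641/1 = 7.641
Smallest n/ν is NaOH → limiting reagent.
theoretical n(Na2SO4) = (1/2) × 11.50 = 5.750 mol → 816.7 g
% yield = 628 / 816.7 × 100 = 76.89 %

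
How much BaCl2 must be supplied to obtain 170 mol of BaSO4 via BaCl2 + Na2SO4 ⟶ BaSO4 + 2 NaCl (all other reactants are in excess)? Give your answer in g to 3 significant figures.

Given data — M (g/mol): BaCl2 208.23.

35400 g

n(BaSO4) = 170.0 mol
n(BaCl2) = (1/1) × 170.0 = 170.0 mol
mass = 170.0 × 208.23 = 35400 g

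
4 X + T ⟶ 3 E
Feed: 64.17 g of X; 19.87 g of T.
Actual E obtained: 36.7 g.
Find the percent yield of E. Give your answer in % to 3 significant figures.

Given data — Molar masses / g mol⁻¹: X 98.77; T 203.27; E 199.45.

62.7 %

n(X) = 64.17 / 98.77 = 0.6497 mol
n(T) = 19.87 / 203.27 = 0.09775 mol
n/ν → X: 0.1624, T: 0.09775; T is limiting.
theoretical n(E) = (3/1) × 0.09775 = 0.2933 mol → 58.50 g
% yield = 36.7 / 58.50 × 100 = 62.74 %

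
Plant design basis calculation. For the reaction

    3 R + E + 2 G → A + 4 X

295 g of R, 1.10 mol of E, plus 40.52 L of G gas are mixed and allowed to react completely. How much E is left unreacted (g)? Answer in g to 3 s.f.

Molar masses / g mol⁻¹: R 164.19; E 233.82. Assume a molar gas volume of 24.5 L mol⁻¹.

117 g

n(R) = 295.0 / 164.19 = 1.797 mol
n(E) = 1.100 mol
n(G) = 40.52 / 24.5 = 1.654 mol
n/ν for R = 1.797/3 = 0.5990
n/ν for E = 1.100/1 = 1.100
n/ν for G = 1.654/2 = 0.8270
Smallest n/ν is R → limiting reagent.
E consumed = (1/3) × 1.797 = 0.5990 mol
E remaining = 1.100 − 0.5990 = 0.5010 mol
mass = 0.5010 × 233.82 = 117.1 g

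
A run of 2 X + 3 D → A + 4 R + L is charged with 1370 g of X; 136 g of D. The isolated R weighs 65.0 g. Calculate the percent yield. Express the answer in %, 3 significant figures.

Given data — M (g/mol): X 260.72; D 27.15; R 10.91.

89.2 %

n(X) = 1370 / 260.72 = 5.255 mol
n(D) = 136.0 / 27.15 = 5.009 mol
n/ν for X = 5.255/2 = 2.628
n/ν for D = 5.009/3 = 1.670
Smallest n/ν is D → limiting reagent.
theoretical n(R) = (4/3) × 5.009 = 6.679 mol → 72.87 g
% yield = 65.0 / 72.87 × 100 = 89.20 %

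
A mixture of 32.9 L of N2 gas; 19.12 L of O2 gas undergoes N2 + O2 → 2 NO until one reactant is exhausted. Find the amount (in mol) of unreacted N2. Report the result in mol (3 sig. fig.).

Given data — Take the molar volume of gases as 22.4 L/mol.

n(N2) = 32.90 / 22.4 = 1.469 mol
n(O2) = 19.12 / 22.4 = 0.8536 mol
n/ν → N2: 1.469, O2: 0.8536; O2 is limiting.
N2 consumed = (1/1) × 0.8536 = 0.8536 mol
N2 remaining = 1.469 − 0.8536 = 0.6154 mol

0.615 mol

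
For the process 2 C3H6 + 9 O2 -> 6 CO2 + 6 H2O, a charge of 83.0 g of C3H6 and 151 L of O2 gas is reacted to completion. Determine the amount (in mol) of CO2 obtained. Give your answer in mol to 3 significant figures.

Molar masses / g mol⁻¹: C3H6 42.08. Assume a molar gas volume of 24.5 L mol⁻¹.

n(C3H6) = 83.00 / 42.08 = 1.972 mol
n(O2) = 151.0 / 24.5 = 6.163 mol
n/ν → C3H6: 0.9860, O2: 0.6848; O2 is limiting.
n(CO2) = (6/9) × 6.163 = 4.109 mol

4.11 mol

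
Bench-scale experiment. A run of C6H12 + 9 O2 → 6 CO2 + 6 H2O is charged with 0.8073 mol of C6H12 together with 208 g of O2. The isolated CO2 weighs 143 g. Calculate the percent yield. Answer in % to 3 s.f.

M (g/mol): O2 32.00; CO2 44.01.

n(C6H12) = 0.8073 mol
n(O2) = 208.0 / 32.00 = 6.500 mol
n/ν for C6H12 = 0.8073/1 = 0.8073
n/ν for O2 = 6.500/9 = 0.7222
Smallest n/ν is O2 → limiting reagent.
theoretical n(CO2) = (6/9) × 6.500 = 4.333 mol → 190.7 g
% yield = 143 / 190.7 × 100 = 74.99 %

75.0 %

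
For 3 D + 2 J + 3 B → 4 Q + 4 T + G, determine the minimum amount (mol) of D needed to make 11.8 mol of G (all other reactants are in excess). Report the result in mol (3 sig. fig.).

35.4 mol

n(G) = 11.80 mol
n(D) = (3/1) × 11.80 = 35.40 mol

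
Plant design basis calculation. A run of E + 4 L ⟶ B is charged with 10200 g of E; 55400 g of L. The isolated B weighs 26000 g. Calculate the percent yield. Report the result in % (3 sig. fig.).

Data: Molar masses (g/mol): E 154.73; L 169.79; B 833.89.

47.3 %

n(E) = 10200 / 154.73 = 65.92 mol
n(L) = 55400 / 169.79 = 326.3 mol
n/ν for E = 65.92/1 = 65.92
n/ν for L = 326.3/4 = 81.58
Smallest n/ν is E → limiting reagent.
theoretical n(B) = (1/1) × 65.92 = 65.92 mol → 54970 g
% yield = 26000 / 54970 × 100 = 47.30 %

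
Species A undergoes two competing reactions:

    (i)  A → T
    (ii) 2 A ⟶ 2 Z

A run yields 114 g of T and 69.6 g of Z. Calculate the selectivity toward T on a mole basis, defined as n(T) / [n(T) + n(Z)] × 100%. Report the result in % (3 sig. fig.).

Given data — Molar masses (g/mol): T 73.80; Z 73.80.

62.1 %

n(T) = 114 / 73.80 = 1.545 mol
n(Z) = 69.6 / 73.80 = 0.9431 mol
selectivity = 1.545/(1.545+0.9431) × 100 = 62.10 %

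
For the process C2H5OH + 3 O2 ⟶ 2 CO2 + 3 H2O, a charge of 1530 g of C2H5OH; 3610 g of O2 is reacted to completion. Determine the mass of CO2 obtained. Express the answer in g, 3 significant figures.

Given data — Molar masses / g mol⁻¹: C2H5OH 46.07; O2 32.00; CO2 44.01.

n(C2H5OH) = 1530 / 46.07 = 33.21 mol
n(O2) = 3610 / 32.00 = 112.8 mol
n/ν for C2H5OH = 33.21/1 = 33.21
n/ν for O2 = 112.8/3 = 37.60
Smallest n/ν is C2H5OH → limiting reagent.
n(CO2) = (2/1) × 33.21 = 66.42 mol
mass = 66.42 × 44.01 = 2923 g

2920 g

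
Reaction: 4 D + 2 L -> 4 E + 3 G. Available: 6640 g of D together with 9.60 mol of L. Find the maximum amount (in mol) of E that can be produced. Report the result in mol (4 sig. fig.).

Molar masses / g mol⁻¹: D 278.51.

19.20 mol

n(D) = 6640 / 278.51 = 23.84 mol
n(L) = 9.600 mol
n/ν for D = 23.84/4 = 5.960
n/ν for L = 9.600/2 = 4.800
Smallest n/ν is L → limiting reagent.
n(E) = (4/2) × 9.600 = 19.20 mol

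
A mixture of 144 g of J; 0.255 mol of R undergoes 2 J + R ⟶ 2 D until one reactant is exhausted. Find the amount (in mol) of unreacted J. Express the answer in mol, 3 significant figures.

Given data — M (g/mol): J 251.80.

n(J) = 144.0 / 251.80 = 0.5719 mol
n(R) = 0.2550 mol
n/ν for J = 0.5719/2 = 0.2860
n/ν for R = 0.2550/1 = 0.2550
Smallest n/ν is R → limiting reagent.
J consumed = (2/1) × 0.2550 = 0.5100 mol
J remaining = 0.5719 − 0.5100 = 0.06190 mol

0.0619 mol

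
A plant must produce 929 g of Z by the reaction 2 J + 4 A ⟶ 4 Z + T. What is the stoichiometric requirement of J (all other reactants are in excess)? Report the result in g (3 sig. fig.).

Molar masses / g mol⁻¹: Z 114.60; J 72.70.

n(Z) = 929 / 114.60 = 8.106 mol
n(J) = (2/4) × 8.106 = 4.053 mol
mass = 4.053 × 72.70 = 294.7 g

295 g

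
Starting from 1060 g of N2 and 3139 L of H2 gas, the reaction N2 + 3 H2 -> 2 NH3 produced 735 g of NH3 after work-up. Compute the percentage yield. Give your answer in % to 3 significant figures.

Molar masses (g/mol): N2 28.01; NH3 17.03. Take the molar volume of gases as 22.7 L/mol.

n(N2) = 1060 / 28.01 = 37.84 mol
n(H2) = 3139 / 22.7 = 138.3 mol
n/ν → N2: 37.84, H2: 46.10; N2 is limiting.
theoretical n(NH3) = (2/1) × 37.84 = 75.68 mol → 1289 g
% yield = 735 / 1289 × 100 = 57.02 %

57.0 %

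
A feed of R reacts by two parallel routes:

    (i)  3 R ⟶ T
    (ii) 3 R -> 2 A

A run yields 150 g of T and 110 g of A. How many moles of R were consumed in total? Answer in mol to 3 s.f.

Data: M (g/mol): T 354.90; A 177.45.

n(T) = 150 / 354.90 = 0.4227 mol
n(A) = 110 / 177.45 = 0.6199 mol
n(R) via (i) = (3/1)×0.4227 = 1.268 mol
n(R) via (ii) = (3/2)×0.6199 = 0.9299 mol
total n(R) = 1.268 + 0.9299 = 2.198 mol

2.20 mol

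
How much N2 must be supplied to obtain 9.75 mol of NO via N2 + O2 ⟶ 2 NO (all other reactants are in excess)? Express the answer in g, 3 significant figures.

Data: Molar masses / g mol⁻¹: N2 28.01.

n(NO) = 9.750 mol
n(N2) = (1/2) × 9.750 = 4.875 mol
mass = 4.875 × 28.01 = 136.5 g

137 g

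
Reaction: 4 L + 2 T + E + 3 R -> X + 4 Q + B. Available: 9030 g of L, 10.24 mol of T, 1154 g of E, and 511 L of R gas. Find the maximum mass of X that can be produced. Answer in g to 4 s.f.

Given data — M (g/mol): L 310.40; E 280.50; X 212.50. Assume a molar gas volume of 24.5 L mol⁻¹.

874.2 g

n(L) = 9030 / 310.40 = 29.09 mol
n(T) = 10.24 mol
n(E) = 1154 / 280.50 = 4.114 mol
n(R) = 511.0 / 24.5 = 20.86 mol
n/ν for L = 29.09/4 = 7.273
n/ν for T = 10.24/2 = 5.120
n/ν for E = 4.114/1 = 4.114
n/ν for R = 20.86/3 = 6.953
Smallest n/ν is E → limiting reagent.
n(X) = (1/1) × 4.114 = 4.114 mol
mass = 4.114 × 212.50 = 874.2 g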